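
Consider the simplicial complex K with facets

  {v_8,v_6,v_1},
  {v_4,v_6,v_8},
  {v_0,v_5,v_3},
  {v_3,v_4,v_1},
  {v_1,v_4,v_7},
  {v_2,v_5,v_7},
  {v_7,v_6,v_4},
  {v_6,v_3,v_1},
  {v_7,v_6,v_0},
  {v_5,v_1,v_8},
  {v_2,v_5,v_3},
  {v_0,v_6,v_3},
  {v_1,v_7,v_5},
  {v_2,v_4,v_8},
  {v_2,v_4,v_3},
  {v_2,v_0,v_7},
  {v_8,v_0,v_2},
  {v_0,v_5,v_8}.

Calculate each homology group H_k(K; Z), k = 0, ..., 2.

We work with the vertex ordering v_0 < v_1 < v_2 < v_3 < v_4 < v_5 < v_6 < v_7 < v_8. The simplices of K, each written with vertices in increasing order, are:

  0-simplices (9): [v_0], [v_1], [v_2], [v_3], [v_4], [v_5], [v_6], [v_7], [v_8]
  1-simplices (27): (27 of them)
  2-simplices (18): (18 of them)

giving chain groups C_0 ≅ Z^9, C_1 ≅ Z^27, C_2 ≅ Z^18.

Boundary ∂_1: C_1 → C_0 maps an edge to its endpoints' difference, ∂[p,q] = q − p.
This gives a 9×27 integer matrix of rank 8; reducing to Smith normal form yields diagonal entries (1,1,1,1,1,1,1,1).

The boundary map ∂_2: C_2 → C_1 sends each 2-simplex [p,q,r] to [q,r] − [p,r] + [p,q]. For instance
  ∂[v_1,v_3,v_6] = [v_3,v_6] − [v_1,v_6] + [v_1,v_3],
  ∂[v_2,v_4,v_8] = [v_4,v_8] − [v_2,v_8] + [v_2,v_4].
This gives a 27×18 integer matrix of rank 18; reducing to Smith normal form yields diagonal entries (1,1,1,1,1,1,1,1,1,1,1,1,1,1,1,1,1,2).

Now H_k = ker ∂_k / im ∂_{k+1}, so:

  H_0: rank C_0 − rank ∂_1 = 9 − 8 = 1, and the invariant factors of ∂_1 are all 1, so H_0 ≅ Z.
  H_1: rank ker ∂_1 − rank ∂_2 = (27 − 8) − 18 = 1, and ∂_2 has invariant factor 2 > 1, so H_1 ≅ Z ⊕ Z/2Z.
  H_2: rank ker ∂_2 − rank ∂_3 = (18 − 18) − 0 = 0, and there is no ∂_3, so H_2 ≅ 0.

H_0 ≅ Z,  H_1 ≅ Z ⊕ Z/2Z,  H_2 = 0.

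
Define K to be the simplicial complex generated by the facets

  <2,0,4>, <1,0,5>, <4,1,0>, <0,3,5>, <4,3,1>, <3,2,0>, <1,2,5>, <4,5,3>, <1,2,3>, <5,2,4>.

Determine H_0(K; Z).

H_0 = Z.

Take the total order 0 < 1 < 2 < 3 < 4 < 5 on the vertex set. Then K (dimension 2) consists of the simplices:

  0-simplices (6): [0], [1], [2], [3], [4], [5]
  1-simplices (15): [0,1], [0,2], [0,3], [0,4], [0,5], [1,2], [1,3], [1,4], [1,5], [2,3], [2,4], [2,5], [3,4], [3,5], [4,5]
  2-simplices (10): [0,1,4], [0,1,5], [0,2,3], [0,2,4], [0,3,5], [1,2,3], [1,2,5], [1,3,4], [2,4,5], [3,4,5]

so the chain groups are C_0 ≅ Z^6, C_1 ≅ Z^15, C_2 ≅ Z^10.

Boundary ∂_1: C_1 → C_0 sends each edge [p,q] (with p < q) to q − p. For instance
  ∂[0,1] = [1] − [0].
This gives a 6×15 integer matrix of rank 5; reducing to Smith normal form yields diagonal entries (1,1,1,1,1).

The boundary map ∂_2: C_2 → C_1 acts by ∂[p,q,r] = [q,r] − [p,r] + [p,q]. For instance
  ∂[0,1,4] = [1,4] − [0,4] + [0,1],
  ∂[2,4,5] = [4,5] − [2,5] + [2,4].
The 15×10 boundary matrix has rank 10 and Smith normal form diag(1,1,1,1,1,1,1,1,1,2).

Reading off H_k = ker ∂_k / im ∂_{k+1}:

  H_0: rank C_0 − rank ∂_1 = 6 − 5 = 1, and the invariant factors of ∂_1 are all 1, so H_0 ≅ Z.

(K is a triangulation of the real projective plane RP^2.)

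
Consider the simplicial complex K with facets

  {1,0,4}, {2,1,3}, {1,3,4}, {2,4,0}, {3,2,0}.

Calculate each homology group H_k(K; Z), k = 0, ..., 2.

H_0 ≅ Z,  H_1 ≅ Z,  H_2 = 0.

We work with the vertex ordering 0 < 1 < 2 < 3 < 4. The simplices of K, each written with vertices in increasing order, are:

  0-simplices (5): [0], [1], [2], [3], [4]
  1-simplices (10): [0,1], [0,2], [0,3], [0,4], [1,2], [1,3], [1,4], [2,3], [2,4], [3,4]
  2-simplices (5): [0,1,4], [0,2,3], [0,2,4], [1,2,3], [1,3,4]

so the chain groups are C_0 ≅ Z^5, C_1 ≅ Z^10, C_2 ≅ Z^5.

∂_1: C_1 → C_0 sends each edge [p,q] (with p < q) to q − p.
The 5×10 boundary matrix has rank 4 and Smith normal form diag(1,1,1,1).

∂_2: C_2 → C_1 sends each 2-simplex [p,q,r] to [q,r] − [p,r] + [p,q]. For instance
  ∂[1,3,4] = [3,4] − [1,4] + [1,3],
  ∂[0,1,4] = [1,4] − [0,4] + [0,1].
The 10×5 boundary matrix has rank 5 and Smith normal form diag(1,1,1,1,1).

Reading off H_k = ker ∂_k / im ∂_{k+1}:

  H_0: rank C_0 − rank ∂_1 = 5 − 4 = 1, and the invariant factors of ∂_1 are all 1, so H_0 ≅ Z.
  H_1: rank ker ∂_1 − rank ∂_2 = (10 − 4) − 5 = 1, and the invariant factors of ∂_2 are all 1, so H_1 ≅ Z.
  H_2: rank ker ∂_2 − rank ∂_3 = (5 − 5) − 0 = 0, and there is no ∂_3, so H_2 ≅ 0.

As a check, the Euler characteristic is 5 − 10 + 5 = 0, which agrees with 1 − 1 + 0 = 0.
(K is a triangulation of the Möbius band.)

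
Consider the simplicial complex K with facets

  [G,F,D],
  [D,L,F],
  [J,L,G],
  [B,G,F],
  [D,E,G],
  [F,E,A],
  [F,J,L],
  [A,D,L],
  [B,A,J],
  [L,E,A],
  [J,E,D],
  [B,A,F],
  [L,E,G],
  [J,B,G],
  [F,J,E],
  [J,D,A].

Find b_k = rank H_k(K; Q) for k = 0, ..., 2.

b_0 = 1, b_1 = 2, b_2 = 1.

Take the total order A < B < D < E < F < G < J < L on the vertex set. Then K (dimension 2) consists of the simplices:

  0-simplices (8): A, B, D, E, F, G, J, L
  1-simplices (24): AB, AD, AE, AF, AJ, AL, BF, BG, BJ, DE, DF, DG, DJ, DL, EF, EG, EJ, EL, FG, FJ, FL, GJ, GL, JL
  2-simplices (16): ABF, ABJ, ADJ, ADL, AEF, AEL, BFG, BGJ, DEG, DEJ, DFG, DFL, EFJ, EGL, FJL, GJL

giving chain groups C_0 ≅ Z^8, C_1 ≅ Z^24, C_2 ≅ Z^16.

∂_1: C_1 → C_0 is given by ∂[p,q] = [q] − [p].
This gives a 8×24 integer matrix of rank 7; reducing to Smith normal form yields diagonal entries (1,1,1,1,1,1,1).

Boundary ∂_2: C_2 → C_1 sends each 2-simplex [p,q,r] to [q,r] − [p,r] + [p,q]. For instance
  ∂DFL = FL − DL + DF,
  ∂EFJ = FJ − EJ + EF.
This gives a 24×16 integer matrix of rank 15; reducing to Smith normal form yields diagonal entries (1,1,1,1,1,1,1,1,1,1,1,1,1,1,1).

Computing H_k = (kernel of ∂_k) / (image of ∂_{k+1}):

  H_0: rank C_0 − rank ∂_1 = 8 − 7 = 1, and the invariant factors of ∂_1 are all 1, so H_0 ≅ Z.
  H_1: rank ker ∂_1 − rank ∂_2 = (24 − 7) − 15 = 2, and the invariant factors of ∂_2 are all 1, so H_1 ≅ Z^2.
  H_2: rank ker ∂_2 − rank ∂_3 = (16 − 15) − 0 = 1, and there is no ∂_3, so H_2 ≅ Z.

(K is a triangulation of the torus T^2.)

Hence the Betti numbers are b_0 = 1, b_1 = 2, b_2 = 1.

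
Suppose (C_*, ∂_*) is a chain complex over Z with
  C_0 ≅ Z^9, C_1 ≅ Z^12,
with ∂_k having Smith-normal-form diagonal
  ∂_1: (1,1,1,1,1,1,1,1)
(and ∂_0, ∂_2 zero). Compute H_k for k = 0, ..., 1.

H_0 ≅ Z,  H_1 ≅ Z^4.

H_0: b_0 = 9 − 0 − 8 = 1; torsion from ∂_1 factors > 1: none. So H_0 ≅ Z.
H_1: b_1 = 12 − 8 − 0 = 4; torsion from ∂_2 factors > 1: none. So H_1 ≅ Z^4.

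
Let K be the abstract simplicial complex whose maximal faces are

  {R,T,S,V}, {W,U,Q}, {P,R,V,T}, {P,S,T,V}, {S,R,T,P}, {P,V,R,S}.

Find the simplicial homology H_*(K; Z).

Take the total order P < Q < R < S < T < U < V < W on the vertex set. Then K (dimension 3) consists of the simplices:

  0-simplices (8): P, Q, R, S, T, U, V, W
  1-simplices (13): PR, PS, PT, PV, QU, QW, RS, RT, RV, ST, SV, TV, UW
  2-simplices (11): PRS, PRT, PRV, PST, PSV, PTV, QUW, RST, RSV, RTV, STV
  3-simplices (5): PRST, PRSV, PRTV, PSTV, RSTV

Hence C_0 ≅ Z^8, C_1 ≅ Z^13, C_2 ≅ Z^11, C_3 ≅ Z^5.

Boundary ∂_1: C_1 → C_0 maps an edge to its endpoints' difference, ∂[p,q] = q − p.
As a 8×13 matrix over Z this has rank 6, with invariant factors (1,1,1,1,1,1).

Boundary ∂_2: C_2 → C_1 maps a triangle to the signed sum of its edges. For instance
  ∂PSV = SV − PV + PS,
  ∂RTV = TV − RV + RT.
The 13×11 boundary matrix has rank 7 and Smith normal form diag(1,1,1,1,1,1,1).

∂_3: C_3 → C_2 sends each 3-simplex σ to the alternating sum Σ_i (−1)^i (σ with its i-th vertex removed). For instance
  ∂PSTV = STV − PTV + PSV − PST,
  ∂PRSV = RSV − PSV + PRV − PRS.
The 11×5 boundary matrix has rank 4 and Smith normal form diag(1,1,1,1).

Now H_k = ker ∂_k / im ∂_{k+1}, so:

  H_0: rank C_0 − rank ∂_1 = 8 − 6 = 2, and the invariant factors of ∂_1 are all 1, so H_0 ≅ Z^2.
  H_1: rank ker ∂_1 − rank ∂_2 = (13 − 6) − 7 = 0, and the invariant factors of ∂_2 are all 1, so H_1 ≅ 0.
  H_2: rank ker ∂_2 − rank ∂_3 = (11 − 7) − 4 = 0, and the invariant factors of ∂_3 are all 1, so H_2 ≅ 0.
  H_3: rank ker ∂_3 − rank ∂_4 = (5 − 4) − 0 = 1, and there is no ∂_4, so H_3 ≅ Z.

As a check, the Euler characteristic is 8 − 13 + 11 − 5 = 1, which agrees with 2 − 0 + 0 − 1 = 1.

H_0 ≅ Z^2,  H_1 = 0,  H_2 = 0,  H_3 ≅ Z.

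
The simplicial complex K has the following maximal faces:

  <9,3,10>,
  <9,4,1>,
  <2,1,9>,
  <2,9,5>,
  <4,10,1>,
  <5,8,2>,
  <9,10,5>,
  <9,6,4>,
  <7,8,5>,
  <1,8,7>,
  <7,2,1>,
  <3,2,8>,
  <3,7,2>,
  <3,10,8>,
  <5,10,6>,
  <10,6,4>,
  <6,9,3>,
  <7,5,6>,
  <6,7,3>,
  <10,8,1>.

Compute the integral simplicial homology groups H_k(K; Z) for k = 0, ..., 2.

H_0 = Z,  H_1 = Z ⊕ Z/2,  H_2 = 0.

Fix the vertex order 1 < 2 < 3 < 4 < 5 < 6 < 7 < 8 < 9 < 10 and write every simplex with vertices in increasing order. Then dim K = 2 and the simplices of K are:

  0-simplices (10): [1], [2], [3], [4], [5], [6], [7], [8], [9], [10]
  1-simplices (30): (30 of them)
  2-simplices (20): (20 of them)

giving chain groups C_0 ≅ Z^10, C_1 ≅ Z^30, C_2 ≅ Z^20.

Boundary ∂_1: C_1 → C_0 is given by ∂[p,q] = [q] − [p]. For instance
  ∂[1,4] = [4] − [1].
As a 10×30 matrix over Z this has rank 9, with invariant factors (1,1,1,1,1,1,1,1,1).

Boundary ∂_2: C_2 → C_1 sends each 2-simplex [p,q,r] to [q,r] − [p,r] + [p,q]. For instance
  ∂[2,3,8] = [3,8] − [2,8] + [2,3],
  ∂[4,6,10] = [6,10] − [4,10] + [4,6].
As a 30×20 matrix over Z this has rank 20, with invariant factors (1,1,1,1,1,1,1,1,1,1,1,1,1,1,1,1,1,1,1,2).

Computing H_k = (kernel of ∂_k) / (image of ∂_{k+1}):

  H_0: rank C_0 − rank ∂_1 = 10 − 9 = 1, and the invariant factors of ∂_1 are all 1, so H_0 ≅ Z.
  H_1: rank ker ∂_1 − rank ∂_2 = (30 − 9) − 20 = 1, and ∂_2 has invariant factor 2 > 1, so H_1 ≅ Z ⊕ Z/2.
  H_2: rank ker ∂_2 − rank ∂_3 = (20 − 20) − 0 = 0, and there is no ∂_3, so H_2 ≅ 0.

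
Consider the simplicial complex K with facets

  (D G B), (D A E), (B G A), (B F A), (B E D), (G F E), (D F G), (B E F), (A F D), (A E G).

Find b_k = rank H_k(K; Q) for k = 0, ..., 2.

b_0 = 1, b_1 = 0, b_2 = 0.

Order the vertices as A < B < D < E < F < G. Listing each simplex with vertices in this order, K has dimension 2 with simplices:

  0-simplices (6): A, B, D, E, F, G
  1-simplices (15): AB, AD, AE, AF, AG, BD, BE, BF, BG, DE, DF, DG, EF, EG, FG
  2-simplices (10): ABF, ABG, ADE, ADF, AEG, BDE, BDG, BEF, DFG, EFG

giving chain groups C_0 ≅ Z^6, C_1 ≅ Z^15, C_2 ≅ Z^10.

The boundary map ∂_1: C_1 → C_0 maps an edge to its endpoints' difference, ∂[p,q] = q − p. For instance
  ∂DF = F − D.
The 6×15 boundary matrix has rank 5 and Smith normal form diag(1,1,1,1,1).

Boundary ∂_2: C_2 → C_1 acts by ∂[p,q,r] = [q,r] − [p,r] + [p,q]. For instance
  ∂BDE = DE − BE + BD,
  ∂ADF = DF − AF + AD.
This gives a 15×10 integer matrix of rank 10; reducing to Smith normal form yields diagonal entries (1,1,1,1,1,1,1,1,1,2).

From H_k ≅ ker(∂_k) / im(∂_{k+1}) we obtain:

  H_0: rank C_0 − rank ∂_1 = 6 − 5 = 1, and the invariant factors of ∂_1 are all 1, so H_0 ≅ Z.
  H_1: rank ker ∂_1 − rank ∂_2 = (15 − 5) − 10 = 0, and ∂_2 has invariant factor 2 > 1, so H_1 ≅ Z/2.
  H_2: rank ker ∂_2 − rank ∂_3 = (10 − 10) − 0 = 0, and there is no ∂_3, so H_2 ≅ 0.

Hence the Betti numbers are b_0 = 1, b_1 = 0, b_2 = 0.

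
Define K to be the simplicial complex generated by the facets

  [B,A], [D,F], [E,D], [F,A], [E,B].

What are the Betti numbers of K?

b_0 = 1, b_1 = 1.

Take the total order A < B < D < E < F on the vertex set. Then K (dimension 1) consists of the simplices:

  0-simplices (5): A, B, D, E, F
  1-simplices (5): AB, AF, BE, DE, DF

giving chain groups C_0 ≅ Z^5, C_1 ≅ Z^5.

The boundary map ∂_1: C_1 → C_0 maps an edge to its endpoints' difference, ∂[p,q] = q − p. For instance
  ∂DF = F − D.
This gives a 5×5 integer matrix of rank 4; reducing to Smith normal form yields diagonal entries (1,1,1,1).

Reading off H_k = ker ∂_k / im ∂_{k+1}:

  H_0: rank C_0 − rank ∂_1 = 5 − 4 = 1, and the invariant factors of ∂_1 are all 1, so H_0 ≅ Z.
  H_1: rank ker ∂_1 − rank ∂_2 = (5 − 4) − 0 = 1, and there is no ∂_2, so H_1 ≅ Z.

As a check, the Euler characteristic is 5 − 5 = 0, which agrees with 1 − 1 = 0.

Hence the Betti numbers are b_0 = 1, b_1 = 1.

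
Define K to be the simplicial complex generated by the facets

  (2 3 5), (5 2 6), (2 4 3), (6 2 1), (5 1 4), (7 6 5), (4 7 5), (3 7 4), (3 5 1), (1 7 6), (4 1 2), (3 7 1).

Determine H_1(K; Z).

H_1 = Z/2Z.

Order the vertices as 1 < 2 < 3 < 4 < 5 < 6 < 7. Listing each simplex with vertices in this order, K has dimension 2 with simplices:

  0-simplices (7): [1], [2], [3], [4], [5], [6], [7]
  1-simplices (18): [1,2], [1,3], [1,4], [1,5], [1,6], [1,7], [2,3], [2,4], [2,5], [2,6], [3,4], [3,5], [3,7], [4,5], [4,7], [5,6], [5,7], [6,7]
  2-simplices (12): [1,2,4], [1,2,6], [1,3,5], [1,3,7], [1,4,5], [1,6,7], [2,3,4], [2,3,5], [2,5,6], [3,4,7], [4,5,7], [5,6,7]

Hence C_0 ≅ Z^7, C_1 ≅ Z^18, C_2 ≅ Z^12.

The boundary map ∂_1: C_1 → C_0 is given by ∂[p,q] = [q] − [p]. For instance
  ∂[2,6] = [6] − [2].
The 7×18 boundary matrix has rank 6 and Smith normal form diag(1,1,1,1,1,1).

The boundary map ∂_2: C_2 → C_1 acts by ∂[p,q,r] = [q,r] − [p,r] + [p,q]. For instance
  ∂[1,3,5] = [3,5] − [1,5] + [1,3],
  ∂[1,6,7] = [6,7] − [1,7] + [1,6].
The resulting 18×12 matrix has rank 12, and its Smith normal form has invariant factors (1,1,1,1,1,1,1,1,1,1,1,2).

Now H_k = ker ∂_k / im ∂_{k+1}, so:

  H_1: rank ker ∂_1 − rank ∂_2 = (18 − 6) − 12 = 0, and ∂_2 has invariant factor 2 > 1, so H_1 ≅ Z/2Z.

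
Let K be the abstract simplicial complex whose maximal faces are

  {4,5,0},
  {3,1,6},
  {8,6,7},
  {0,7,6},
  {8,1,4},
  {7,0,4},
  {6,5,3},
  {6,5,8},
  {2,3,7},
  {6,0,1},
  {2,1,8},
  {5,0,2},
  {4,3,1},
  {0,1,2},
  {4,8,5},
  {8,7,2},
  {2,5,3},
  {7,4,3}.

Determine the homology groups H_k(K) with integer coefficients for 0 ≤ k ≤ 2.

H_0 ≅ Z,  H_1 ≅ Z^2,  H_2 ≅ Z.

K has 9 vertices, 27 edges, 18 triangles.
rank ∂_0 = 0, rank ∂_1 = 8 ⇒ b_0 = 9 − 0 − 8 = 1; all invariant factors of ∂_1 are 1 so no torsion. So H_0 ≅ Z.
rank ∂_1 = 8, rank ∂_2 = 17 ⇒ b_1 = 27 − 8 − 17 = 2; all invariant factors of ∂_2 are 1 so no torsion. So H_1 ≅ Z^2.
rank ∂_2 = 17, rank ∂_3 = 0 ⇒ b_2 = 18 − 17 − 0 = 1. So H_2 ≅ Z.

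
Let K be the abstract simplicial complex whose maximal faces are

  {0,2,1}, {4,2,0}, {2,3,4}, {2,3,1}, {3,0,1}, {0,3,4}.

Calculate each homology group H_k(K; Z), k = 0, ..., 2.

Fix the vertex order 0 < 1 < 2 < 3 < 4 and write every simplex with vertices in increasing order. Then dim K = 2 and the simplices of K are:

  0-simplices (5): [0], [1], [2], [3], [4]
  1-simplices (9): [0,1], [0,2], [0,3], [0,4], [1,2], [1,3], [2,3], [2,4], [3,4]
  2-simplices (6): [0,1,2], [0,1,3], [0,2,4], [0,3,4], [1,2,3], [2,3,4]

so the chain groups are C_0 ≅ Z^5, C_1 ≅ Z^9, C_2 ≅ Z^6.

The boundary map ∂_1: C_1 → C_0 maps an edge to its endpoints' difference, ∂[p,q] = q − p. For instance
  ∂[0,4] = [4] − [0].
The 5×9 boundary matrix has rank 4 and Smith normal form diag(1,1,1,1).

∂_2: C_2 → C_1 acts by ∂[p,q,r] = [q,r] − [p,r] + [p,q]. For instance
  ∂[2,3,4] = [3,4] − [2,4] + [2,3],
  ∂[0,1,2] = [1,2] − [0,2] + [0,1].
The resulting 9×6 matrix has rank 5, and its Smith normal form has invariant factors (1,1,1,1,1).

From H_k ≅ ker(∂_k) / im(∂_{k+1}) we obtain:

  H_0: rank C_0 − rank ∂_1 = 5 − 4 = 1, and the invariant factors of ∂_1 are all 1, so H_0 = Z.
  H_1: rank ker ∂_1 − rank ∂_2 = (9 − 4) − 5 = 0, and the invariant factors of ∂_2 are all 1, so H_1 = 0.
  H_2: rank ker ∂_2 − rank ∂_3 = (6 − 5) − 0 = 1, and there is no ∂_3, so H_2 = Z.

H_0 ≅ Z,  H_1 = 0,  H_2 ≅ Z.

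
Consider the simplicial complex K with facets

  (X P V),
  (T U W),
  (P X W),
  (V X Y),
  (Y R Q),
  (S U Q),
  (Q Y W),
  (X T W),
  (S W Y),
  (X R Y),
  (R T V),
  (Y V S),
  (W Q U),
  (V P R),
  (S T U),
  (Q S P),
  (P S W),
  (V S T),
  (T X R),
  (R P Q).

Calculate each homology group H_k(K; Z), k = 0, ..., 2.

H_0 = Z,  H_1 = Z ⊕ Z/2,  H_2 = 0.

Order the vertices as P < Q < R < S < T < U < V < W < X < Y. Listing each simplex with vertices in this order, K has dimension 2 with simplices:

  0-simplices (10): P, Q, R, S, T, U, V, W, X, Y
  1-simplices (30): PQ, PR, PS, PV, PW, PX, QR, QS, QU, QW, QY, RT, RV, RX, RY, ST, SU, SV, SW, SY, TU, TV, TW, TX, UW, VX, VY, WX, WY, XY
  2-simplices (20): PQR, PQS, PRV, PSW, PVX, PWX, QRY, QSU, QUW, QWY, RTV, RTX, RXY, STU, STV, SVY, SWY, TUW, TWX, VXY

so the chain groups are C_0 ≅ Z^10, C_1 ≅ Z^30, C_2 ≅ Z^20.

The boundary map ∂_1: C_1 → C_0 sends each edge [p,q] (with p < q) to q − p. For instance
  ∂QR = R − Q.
The resulting 10×30 matrix has rank 9, and its Smith normal form has invariant factors (1,1,1,1,1,1,1,1,1).

∂_2: C_2 → C_1 acts by ∂[p,q,r] = [q,r] − [p,r] + [p,q]. For instance
  ∂RXY = XY − RY + RX,
  ∂PRV = RV − PV + PR.
The 30×20 boundary matrix has rank 20 and Smith normal form diag(1,1,1,1,1,1,1,1,1,1,1,1,1,1,1,1,1,1,1,2).

Computing H_k = (kernel of ∂_k) / (image of ∂_{k+1}):

  H_0: rank C_0 − rank ∂_1 = 10 − 9 = 1, and the invariant factors of ∂_1 are all 1, so H_0 = Z.
  H_1: rank ker ∂_1 − rank ∂_2 = (30 − 9) − 20 = 1, and ∂_2 has invariant factor 2 > 1, so H_1 = Z ⊕ Z/2.
  H_2: rank ker ∂_2 − rank ∂_3 = (20 − 20) − 0 = 0, and there is no ∂_3, so H_2 = 0.

(K is a triangulation of the Klein bottle.)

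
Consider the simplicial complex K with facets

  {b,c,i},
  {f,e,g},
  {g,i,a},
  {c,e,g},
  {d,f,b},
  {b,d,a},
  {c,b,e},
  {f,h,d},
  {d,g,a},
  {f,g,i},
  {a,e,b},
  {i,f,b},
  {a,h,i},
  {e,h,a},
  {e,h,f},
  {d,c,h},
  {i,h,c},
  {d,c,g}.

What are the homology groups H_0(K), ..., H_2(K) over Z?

Fix the vertex order a < b < c < d < e < f < g < h < i and write every simplex with vertices in increasing order. Then dim K = 2 and the simplices of K are:

  0-simplices (9): a, b, c, d, e, f, g, h, i
  1-simplices (27): ab, ad, ae, ag, ah, ai, bc, bd, be, bf, bi, cd, ce, cg, ch, ci, df, dg, dh, ef, eg, eh, fg, fh, fi, gi, hi
  2-simplices (18): abd, abe, adg, aeh, agi, ahi, bce, bci, bdf, bfi, cdg, cdh, ceg, chi, dfh, efg, efh, fgi

Hence C_0 ≅ Z^9, C_1 ≅ Z^27, C_2 ≅ Z^18.

The boundary map ∂_1: C_1 → C_0 sends each edge [p,q] (with p < q) to q − p. For instance
  ∂fg = g − f.
The resulting 9×27 matrix has rank 8, and its Smith normal form has invariant factors (1,1,1,1,1,1,1,1).

Boundary ∂_2: C_2 → C_1 acts by ∂[p,q,r] = [q,r] − [p,r] + [p,q]. For instance
  ∂cdh = dh − ch + cd,
  ∂bce = ce − be + bc.
As a 27×18 matrix over Z this has rank 17, with invariant factors (1,1,1,1,1,1,1,1,1,1,1,1,1,1,1,1,1).

From H_k ≅ ker(∂_k) / im(∂_{k+1}) we obtain:

  H_0: rank C_0 − rank ∂_1 = 9 − 8 = 1, and the invariant factors of ∂_1 are all 1, so H_0 ≅ Z.
  H_1: rank ker ∂_1 − rank ∂_2 = (27 − 8) − 17 = 2, and the invariant factors of ∂_2 are all 1, so H_1 ≅ Z^2.
  H_2: rank ker ∂_2 − rank ∂_3 = (18 − 17) − 0 = 1, and there is no ∂_3, so H_2 ≅ Z.

(K is a triangulation of the torus T^2.)

H_0 ≅ Z,  H_1 ≅ Z^2,  H_2 ≅ Z.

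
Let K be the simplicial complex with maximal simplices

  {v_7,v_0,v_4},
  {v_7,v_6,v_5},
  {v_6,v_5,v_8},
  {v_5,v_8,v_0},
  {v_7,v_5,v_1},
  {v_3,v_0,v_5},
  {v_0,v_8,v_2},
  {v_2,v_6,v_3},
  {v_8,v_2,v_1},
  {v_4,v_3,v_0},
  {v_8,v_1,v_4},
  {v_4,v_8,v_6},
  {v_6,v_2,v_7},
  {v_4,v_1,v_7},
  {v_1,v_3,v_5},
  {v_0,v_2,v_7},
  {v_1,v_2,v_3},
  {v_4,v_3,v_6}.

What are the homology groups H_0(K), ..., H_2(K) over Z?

Take the total order v_0 < v_1 < v_2 < v_3 < v_4 < v_5 < v_6 < v_7 < v_8 on the vertex set. Then K (dimension 2) consists of the simplices:

  0-simplices (9): [v_0], [v_1], [v_2], [v_3], [v_4], [v_5], [v_6], [v_7], [v_8]
  1-simplices (27): (27 of them)
  2-simplices (18): (18 of them)

so the chain groups are C_0 ≅ Z^9, C_1 ≅ Z^27, C_2 ≅ Z^18.

∂_1: C_1 → C_0 maps an edge to its endpoints' difference, ∂[p,q] = q − p. For instance
  ∂[v_1,v_4] = [v_4] − [v_1].
The 9×27 boundary matrix has rank 8 and Smith normal form diag(1,1,1,1,1,1,1,1).

Boundary ∂_2: C_2 → C_1 maps a triangle to the signed sum of its edges. For instance
  ∂[v_4,v_6,v_8] = [v_6,v_8] − [v_4,v_8] + [v_4,v_6],
  ∂[v_5,v_6,v_7] = [v_6,v_7] − [v_5,v_7] + [v_5,v_6].
The 27×18 boundary matrix has rank 17 and Smith normal form diag(1,1,1,1,1,1,1,1,1,1,1,1,1,1,1,1,1).

From H_k ≅ ker(∂_k) / im(∂_{k+1}) we obtain:

  H_0: rank C_0 − rank ∂_1 = 9 − 8 = 1, and the invariant factors of ∂_1 are all 1, so H_0 ≅ Z.
  H_1: rank ker ∂_1 − rank ∂_2 = (27 − 8) − 17 = 2, and the invariant factors of ∂_2 are all 1, so H_1 ≅ Z^2.
  H_2: rank ker ∂_2 − rank ∂_3 = (18 − 17) − 0 = 1, and there is no ∂_3, so H_2 ≅ Z.

As a check, the Euler characteristic is 9 − 27 + 18 = 0, which agrees with 1 − 2 + 1 = 0.

H_0 ≅ Z,  H_1 ≅ Z^2,  H_2 ≅ Z.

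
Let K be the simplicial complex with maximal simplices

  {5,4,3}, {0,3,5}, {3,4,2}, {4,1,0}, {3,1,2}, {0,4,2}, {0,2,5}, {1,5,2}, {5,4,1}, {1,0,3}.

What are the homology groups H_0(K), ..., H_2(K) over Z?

K has 6 vertices, 15 edges, 10 triangles.
rank ∂_0 = 0, rank ∂_1 = 5 ⇒ b_0 = 6 − 0 − 5 = 1; all invariant factors of ∂_1 are 1 so no torsion. So H_0 ≅ Z.
rank ∂_1 = 5, rank ∂_2 = 10 ⇒ b_1 = 15 − 5 − 10 = 0; ∂_2 has invariant factor(s) [2] giving torsion. So H_1 ≅ Z/2.
rank ∂_2 = 10, rank ∂_3 = 0 ⇒ b_2 = 10 − 10 − 0 = 0. So H_2 ≅ 0.

H_0 ≅ Z,  H_1 ≅ Z/2,  H_2 = 0.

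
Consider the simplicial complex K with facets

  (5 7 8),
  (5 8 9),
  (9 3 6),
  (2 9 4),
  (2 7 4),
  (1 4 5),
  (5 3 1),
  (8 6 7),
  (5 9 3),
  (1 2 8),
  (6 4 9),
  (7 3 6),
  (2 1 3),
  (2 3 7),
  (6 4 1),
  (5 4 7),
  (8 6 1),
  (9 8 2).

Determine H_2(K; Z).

We work with the vertex ordering 1 < 2 < 3 < 4 < 5 < 6 < 7 < 8 < 9. The simplices of K, each written with vertices in increasing order, are:

  0-simplices (9): [1], [2], [3], [4], [5], [6], [7], [8], [9]
  1-simplices (27): (27 of them)
  2-simplices (18): [1,2,3], [1,2,8], [1,3,5], [1,4,5], [1,4,6], [1,6,8], [2,3,7], [2,4,7], [2,4,9], [2,8,9], [3,5,9], [3,6,7], [3,6,9], [4,5,7], [4,6,9], [5,7,8], [5,8,9], [6,7,8]

Hence C_0 ≅ Z^9, C_1 ≅ Z^27, C_2 ≅ Z^18.

The boundary map ∂_1: C_1 → C_0 maps an edge to its endpoints' difference, ∂[p,q] = q − p. For instance
  ∂[5,8] = [8] − [5].
The resulting 9×27 matrix has rank 8, and its Smith normal form has invariant factors (1,1,1,1,1,1,1,1).

Boundary ∂_2: C_2 → C_1 maps a triangle to the signed sum of its edges. For instance
  ∂[1,2,8] = [2,8] − [1,8] + [1,2],
  ∂[1,2,3] = [2,3] − [1,3] + [1,2].
The resulting 27×18 matrix has rank 17, and its Smith normal form has invariant factors (1,1,1,1,1,1,1,1,1,1,1,1,1,1,1,1,1).

Now H_k = ker ∂_k / im ∂_{k+1}, so:

  H_2: rank ker ∂_2 − rank ∂_3 = (18 − 17) − 0 = 1, and there is no ∂_3, so H_2 ≅ Z.

H_2 ≅ Z.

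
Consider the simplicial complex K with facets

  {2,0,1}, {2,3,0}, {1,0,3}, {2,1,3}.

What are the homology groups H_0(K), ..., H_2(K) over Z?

H_0 ≅ Z,  H_1 = 0,  H_2 ≅ Z.

Take the total order 0 < 1 < 2 < 3 on the vertex set. Then K (dimension 2) consists of the simplices:

  0-simplices (4): [0], [1], [2], [3]
  1-simplices (6): [0,1], [0,2], [0,3], [1,2], [1,3], [2,3]
  2-simplices (4): [0,1,2], [0,1,3], [0,2,3], [1,2,3]

so the chain groups are C_0 ≅ Z^4, C_1 ≅ Z^6, C_2 ≅ Z^4.

Boundary ∂_1: C_1 → C_0 sends each edge [p,q] (with p < q) to q − p.
As a 4×6 matrix over Z this has rank 3, with invariant factors (1,1,1).

∂_2: C_2 → C_1 sends each 2-simplex [p,q,r] to [q,r] − [p,r] + [p,q]. For instance
  ∂[0,2,3] = [2,3] − [0,3] + [0,2],
  ∂[0,1,3] = [1,3] − [0,3] + [0,1].
The resulting 6×4 matrix has rank 3, and its Smith normal form has invariant factors (1,1,1).

Computing H_k = (kernel of ∂_k) / (image of ∂_{k+1}):

  H_0: rank C_0 − rank ∂_1 = 4 − 3 = 1, and the invariant factors of ∂_1 are all 1, so H_0 = Z.
  H_1: rank ker ∂_1 − rank ∂_2 = (6 − 3) − 3 = 0, and the invariant factors of ∂_2 are all 1, so H_1 = 0.
  H_2: rank ker ∂_2 − rank ∂_3 = (4 − 3) − 0 = 1, and there is no ∂_3, so H_2 = Z.

As a check, the Euler characteristic is 4 − 6 + 4 = 2, which agrees with 1 − 0 + 1 = 2.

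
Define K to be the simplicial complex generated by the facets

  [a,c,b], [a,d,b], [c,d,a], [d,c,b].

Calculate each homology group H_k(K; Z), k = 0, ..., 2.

H_0 = Z,  H_1 = 0,  H_2 = Z.

Take the total order a < b < c < d on the vertex set. Then K (dimension 2) consists of the simplices:

  0-simplices (4): a, b, c, d
  1-simplices (6): ab, ac, ad, bc, bd, cd
  2-simplices (4): abc, abd, acd, bcd

so the chain groups are C_0 ≅ Z^4, C_1 ≅ Z^6, C_2 ≅ Z^4.

∂_1: C_1 → C_0 sends each edge [p,q] (with p < q) to q − p. For instance
  ∂ad = d − a.
This gives a 4×6 integer matrix of rank 3; reducing to Smith normal form yields diagonal entries (1,1,1).

The boundary map ∂_2: C_2 → C_1 maps a triangle to the signed sum of its edges. For instance
  ∂abd = bd − ad + ab,
  ∂acd = cd − ad + ac.
The resulting 6×4 matrix has rank 3, and its Smith normal form has invariant factors (1,1,1).

Reading off H_k = ker ∂_k / im ∂_{k+1}:

  H_0: rank C_0 − rank ∂_1 = 4 − 3 = 1, and the invariant factors of ∂_1 are all 1, so H_0 = Z.
  H_1: rank ker ∂_1 − rank ∂_2 = (6 − 3) − 3 = 0, and the invariant factors of ∂_2 are all 1, so H_1 = 0.
  H_2: rank ker ∂_2 − rank ∂_3 = (4 − 3) − 0 = 1, and there is no ∂_3, so H_2 = Z.

As a check, the Euler characteristic is 4 − 6 + 4 = 2, which agrees with 1 − 0 + 1 = 2.
(K is a triangulation of the 2-sphere S^2.)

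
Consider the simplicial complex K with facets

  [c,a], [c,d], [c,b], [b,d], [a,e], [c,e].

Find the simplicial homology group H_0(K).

Fix the vertex order a < b < c < d < e and write every simplex with vertices in increasing order. Then dim K = 1 and the simplices of K are:

  0-simplices (5): a, b, c, d, e
  1-simplices (6): ac, ae, bc, bd, cd, ce

giving chain groups C_0 ≅ Z^5, C_1 ≅ Z^6.

∂_1: C_1 → C_0 sends each edge [p,q] (with p < q) to q − p.
The resulting 5×6 matrix has rank 4, and its Smith normal form has invariant factors (1,1,1,1).

Reading off H_k = ker ∂_k / im ∂_{k+1}:

  H_0: rank C_0 − rank ∂_1 = 5 − 4 = 1, and the invariant factors of ∂_1 are all 1, so H_0 ≅ Z.

H_0 ≅ Z.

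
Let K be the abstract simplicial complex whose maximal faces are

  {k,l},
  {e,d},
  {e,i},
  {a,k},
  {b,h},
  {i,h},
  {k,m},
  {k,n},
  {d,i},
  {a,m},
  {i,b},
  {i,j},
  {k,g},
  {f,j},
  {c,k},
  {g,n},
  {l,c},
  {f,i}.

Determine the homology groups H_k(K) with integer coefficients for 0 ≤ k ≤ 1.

H_0 = Z^2,  H_1 = Z^6.

We work with the vertex ordering a < b < c < d < e < f < g < h < i < j < k < l < m < n. The simplices of K, each written with vertices in increasing order, are:

  0-simplices (14): a, b, c, d, e, f, g, h, i, j, k, l, m, n
  1-simplices (18): ak, am, bh, bi, ck, cl, de, di, ei, fi, fj, gk, gn, hi, ij, kl, km, kn

giving chain groups C_0 ≅ Z^14, C_1 ≅ Z^18.

Boundary ∂_1: C_1 → C_0 sends each edge [p,q] (with p < q) to q − p. For instance
  ∂gk = k − g.
The resulting 14×18 matrix has rank 12, and its Smith normal form has invariant factors (1,1,1,1,1,1,1,1,1,1,1,1).

Reading off H_k = ker ∂_k / im ∂_{k+1}:

  H_0: rank C_0 − rank ∂_1 = 14 − 12 = 2, and the invariant factors of ∂_1 are all 1, so H_0 = Z^2.
  H_1: rank ker ∂_1 − rank ∂_2 = (18 − 12) − 0 = 6, and there is no ∂_2, so H_1 = Z^6.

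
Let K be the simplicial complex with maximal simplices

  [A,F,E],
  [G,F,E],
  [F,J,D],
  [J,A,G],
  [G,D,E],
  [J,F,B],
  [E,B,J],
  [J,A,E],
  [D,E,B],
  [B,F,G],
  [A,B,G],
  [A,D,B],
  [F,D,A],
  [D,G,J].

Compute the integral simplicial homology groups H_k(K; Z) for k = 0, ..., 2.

H_0 = Z,  H_1 = Z^2,  H_2 = Z.

We work with the vertex ordering A < B < D < E < F < G < J. The simplices of K, each written with vertices in increasing order, are:

  0-simplices (7): A, B, D, E, F, G, J
  1-simplices (21): AB, AD, AE, AF, AG, AJ, BD, BE, BF, BG, BJ, DE, DF, DG, DJ, EF, EG, EJ, FG, FJ, GJ
  2-simplices (14): ABD, ABG, ADF, AEF, AEJ, AGJ, BDE, BEJ, BFG, BFJ, DEG, DFJ, DGJ, EFG

so the chain groups are C_0 ≅ Z^7, C_1 ≅ Z^21, C_2 ≅ Z^14.

Boundary ∂_1: C_1 → C_0 sends each edge [p,q] (with p < q) to q − p.
This gives a 7×21 integer matrix of rank 6; reducing to Smith normal form yields diagonal entries (1,1,1,1,1,1).

The boundary map ∂_2: C_2 → C_1 acts by ∂[p,q,r] = [q,r] − [p,r] + [p,q]. For instance
  ∂AEJ = EJ − AJ + AE,
  ∂ABD = BD − AD + AB.
As a 21×14 matrix over Z this has rank 13, with invariant factors (1,1,1,1,1,1,1,1,1,1,1,1,1).

Now H_k = ker ∂_k / im ∂_{k+1}, so:

  H_0: rank C_0 − rank ∂_1 = 7 − 6 = 1, and the invariant factors of ∂_1 are all 1, so H_0 = Z.
  H_1: rank ker ∂_1 − rank ∂_2 = (21 − 6) − 13 = 2, and the invariant factors of ∂_2 are all 1, so H_1 = Z^2.
  H_2: rank ker ∂_2 − rank ∂_3 = (14 − 13) − 0 = 1, and there is no ∂_3, so H_2 = Z.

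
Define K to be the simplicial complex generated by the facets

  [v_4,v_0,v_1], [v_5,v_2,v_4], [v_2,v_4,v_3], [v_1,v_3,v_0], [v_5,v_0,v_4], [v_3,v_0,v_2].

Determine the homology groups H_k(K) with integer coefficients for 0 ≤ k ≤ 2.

H_0 ≅ Z,  H_1 ≅ Z,  H_2 = 0.

Fix the vertex order v_0 < v_1 < v_2 < v_3 < v_4 < v_5 and write every simplex with vertices in increasing order. Then dim K = 2 and the simplices of K are:

  0-simplices (6): [v_0], [v_1], [v_2], [v_3], [v_4], [v_5]
  1-simplices (12): [v_0,v_1], [v_0,v_2], [v_0,v_3], [v_0,v_4], [v_0,v_5], [v_1,v_3], [v_1,v_4], [v_2,v_3], [v_2,v_4], [v_2,v_5], [v_3,v_4], [v_4,v_5]
  2-simplices (6): [v_0,v_1,v_3], [v_0,v_1,v_4], [v_0,v_2,v_3], [v_0,v_4,v_5], [v_2,v_3,v_4], [v_2,v_4,v_5]

so the chain groups are C_0 ≅ Z^6, C_1 ≅ Z^12, C_2 ≅ Z^6.

∂_1: C_1 → C_0 sends each edge [p,q] (with p < q) to q − p. For instance
  ∂[v_0,v_3] = [v_3] − [v_0].
As a 6×12 matrix over Z this has rank 5, with invariant factors (1,1,1,1,1).

Boundary ∂_2: C_2 → C_1 maps a triangle to the signed sum of its edges. For instance
  ∂[v_0,v_4,v_5] = [v_4,v_5] − [v_0,v_5] + [v_0,v_4],
  ∂[v_2,v_4,v_5] = [v_4,v_5] − [v_2,v_5] + [v_2,v_4].
The resulting 12×6 matrix has rank 6, and its Smith normal form has invariant factors (1,1,1,1,1,1).

Computing H_k = (kernel of ∂_k) / (image of ∂_{k+1}):

  H_0: rank C_0 − rank ∂_1 = 6 − 5 = 1, and the invariant factors of ∂_1 are all 1, so H_0 ≅ Z.
  H_1: rank ker ∂_1 − rank ∂_2 = (12 − 5) − 6 = 1, and the invariant factors of ∂_2 are all 1, so H_1 ≅ Z.
  H_2: rank ker ∂_2 − rank ∂_3 = (6 − 6) − 0 = 0, and there is no ∂_3, so H_2 ≅ 0.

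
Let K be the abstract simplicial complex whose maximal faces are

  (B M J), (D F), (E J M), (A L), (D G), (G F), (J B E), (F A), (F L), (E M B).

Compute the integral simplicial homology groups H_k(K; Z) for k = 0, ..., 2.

H_0 = Z^2,  H_1 = Z^2,  H_2 = Z.

We work with the vertex ordering A < B < D < E < F < G < J < L < M. The simplices of K, each written with vertices in increasing order, are:

  0-simplices (9): A, B, D, E, F, G, J, L, M
  1-simplices (12): AF, AL, BE, BJ, BM, DF, DG, EJ, EM, FG, FL, JM
  2-simplices (4): BEJ, BEM, BJM, EJM

Hence C_0 ≅ Z^9, C_1 ≅ Z^12, C_2 ≅ Z^4.

∂_1: C_1 → C_0 is given by ∂[p,q] = [q] − [p].
As a 9×12 matrix over Z this has rank 7, with invariant factors (1,1,1,1,1,1,1).

∂_2: C_2 → C_1 sends each 2-simplex [p,q,r] to [q,r] − [p,r] + [p,q]. For instance
  ∂EJM = JM − EM + EJ,
  ∂BEJ = EJ − BJ + BE.
The resulting 12×4 matrix has rank 3, and its Smith normal form has invariant factors (1,1,1).

Reading off H_k = ker ∂_k / im ∂_{k+1}:

  H_0: rank C_0 − rank ∂_1 = 9 − 7 = 2, and the invariant factors of ∂_1 are all 1, so H_0 ≅ Z^2.
  H_1: rank ker ∂_1 − rank ∂_2 = (12 − 7) − 3 = 2, and the invariant factors of ∂_2 are all 1, so H_1 ≅ Z^2.
  H_2: rank ker ∂_2 − rank ∂_3 = (4 − 3) − 0 = 1, and there is no ∂_3, so H_2 ≅ Z.

As a check, the Euler characteristic is 9 − 12 + 4 = 1, which agrees with 2 − 2 + 1 = 1.
(K is a triangulation of the disjoint union of the 2-sphere S^2 and a wedge of 2 circles.)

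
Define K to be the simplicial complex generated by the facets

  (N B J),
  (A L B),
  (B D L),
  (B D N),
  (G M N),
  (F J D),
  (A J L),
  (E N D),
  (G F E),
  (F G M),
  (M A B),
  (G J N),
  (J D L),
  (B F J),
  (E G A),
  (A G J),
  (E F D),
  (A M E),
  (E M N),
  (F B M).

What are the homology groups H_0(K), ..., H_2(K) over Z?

Fix the vertex order A < B < D < E < F < G < J < L < M < N and write every simplex with vertices in increasing order. Then dim K = 2 and the simplices of K are:

  0-simplices (10): A, B, D, E, F, G, J, L, M, N
  1-simplices (30): AB, AE, AG, AJ, AL, AM, BD, BF, BJ, BL, BM, BN, DE, DF, DJ, DL, DN, EF, EG, EM, EN, FG, FJ, FM, GJ, GM, GN, JL, JN, MN
  2-simplices (20): ABL, ABM, AEG, AEM, AGJ, AJL, BDL, BDN, BFJ, BFM, BJN, DEF, DEN, DFJ, DJL, EFG, EMN, FGM, GJN, GMN

giving chain groups C_0 ≅ Z^10, C_1 ≅ Z^30, C_2 ≅ Z^20.

Boundary ∂_1: C_1 → C_0 maps an edge to its endpoints' difference, ∂[p,q] = q − p.
The resulting 10×30 matrix has rank 9, and its Smith normal form has invariant factors (1,1,1,1,1,1,1,1,1).

∂_2: C_2 → C_1 sends each 2-simplex [p,q,r] to [q,r] − [p,r] + [p,q]. For instance
  ∂DEF = EF − DF + DE,
  ∂BJN = JN − BN + BJ.
As a 30×20 matrix over Z this has rank 20, with invariant factors (1,1,1,1,1,1,1,1,1,1,1,1,1,1,1,1,1,1,1,2).

Reading off H_k = ker ∂_k / im ∂_{k+1}:

  H_0: rank C_0 − rank ∂_1 = 10 − 9 = 1, and the invariant factors of ∂_1 are all 1, so H_0 = Z.
  H_1: rank ker ∂_1 − rank ∂_2 = (30 − 9) − 20 = 1, and ∂_2 has invariant factor 2 > 1, so H_1 = Z ⊕ Z/2.
  H_2: rank ker ∂_2 − rank ∂_3 = (20 − 20) − 0 = 0, and there is no ∂_3, so H_2 = 0.

H_0 = Z,  H_1 = Z ⊕ Z/2,  H_2 = 0.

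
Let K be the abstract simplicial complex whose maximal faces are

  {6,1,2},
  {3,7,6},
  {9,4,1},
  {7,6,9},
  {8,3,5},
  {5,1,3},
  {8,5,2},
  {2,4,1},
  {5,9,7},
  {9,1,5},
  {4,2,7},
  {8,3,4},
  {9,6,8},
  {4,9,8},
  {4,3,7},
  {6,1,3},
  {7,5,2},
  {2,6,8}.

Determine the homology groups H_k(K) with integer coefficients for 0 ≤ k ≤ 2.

H_0 = Z,  H_1 = Z^2,  H_2 = Z.

Fix the vertex order 1 < 2 < 3 < 4 < 5 < 6 < 7 < 8 < 9 and write every simplex with vertices in increasing order. Then dim K = 2 and the simplices of K are:

  0-simplices (9): [1], [2], [3], [4], [5], [6], [7], [8], [9]
  1-simplices (27): (27 of them)
  2-simplices (18): [1,2,4], [1,2,6], [1,3,5], [1,3,6], [1,4,9], [1,5,9], [2,4,7], [2,5,7], [2,5,8], [2,6,8], [3,4,7], [3,4,8], [3,5,8], [3,6,7], [4,8,9], [5,7,9], [6,7,9], [6,8,9]

giving chain groups C_0 ≅ Z^9, C_1 ≅ Z^27, C_2 ≅ Z^18.

Boundary ∂_1: C_1 → C_0 is given by ∂[p,q] = [q] − [p].
This gives a 9×27 integer matrix of rank 8; reducing to Smith normal form yields diagonal entries (1,1,1,1,1,1,1,1).

The boundary map ∂_2: C_2 → C_1 sends each 2-simplex [p,q,r] to [q,r] − [p,r] + [p,q]. For instance
  ∂[1,3,6] = [3,6] − [1,6] + [1,3],
  ∂[2,4,7] = [4,7] − [2,7] + [2,4].
As a 27×18 matrix over Z this has rank 17, with invariant factors (1,1,1,1,1,1,1,1,1,1,1,1,1,1,1,1,1).

Now H_k = ker ∂_k / im ∂_{k+1}, so:

  H_0: rank C_0 − rank ∂_1 = 9 − 8 = 1, and the invariant factors of ∂_1 are all 1, so H_0 = Z.
  H_1: rank ker ∂_1 − rank ∂_2 = (27 − 8) − 17 = 2, and the invariant factors of ∂_2 are all 1, so H_1 = Z^2.
  H_2: rank ker ∂_2 − rank ∂_3 = (18 − 17) − 0 = 1, and there is no ∂_3, so H_2 = Z.

As a check, the Euler characteristic is 9 − 27 + 18 = 0, which agrees with 1 − 2 + 1 = 0.
(K is a triangulation of the torus T^2.)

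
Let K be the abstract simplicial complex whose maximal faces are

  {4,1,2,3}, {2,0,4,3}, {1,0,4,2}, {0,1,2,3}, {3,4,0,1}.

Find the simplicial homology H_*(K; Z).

K has 5 vertices, 10 edges, 10 triangles, 5 3-simplices.
rank ∂_0 = 0, rank ∂_1 = 4 ⇒ b_0 = 5 − 0 − 4 = 1; all invariant factors of ∂_1 are 1 so no torsion. So H_0 ≅ Z.
rank ∂_1 = 4, rank ∂_2 = 6 ⇒ b_1 = 10 − 4 − 6 = 0; all invariant factors of ∂_2 are 1 so no torsion. So H_1 ≅ 0.
rank ∂_2 = 6, rank ∂_3 = 4 ⇒ b_2 = 10 − 6 − 4 = 0; all invariant factors of ∂_3 are 1 so no torsion. So H_2 ≅ 0.
rank ∂_3 = 4, rank ∂_4 = 0 ⇒ b_3 = 5 − 4 − 0 = 1. So H_3 ≅ Z.

H_0 ≅ Z,  H_1 = 0,  H_2 = 0,  H_3 ≅ Z.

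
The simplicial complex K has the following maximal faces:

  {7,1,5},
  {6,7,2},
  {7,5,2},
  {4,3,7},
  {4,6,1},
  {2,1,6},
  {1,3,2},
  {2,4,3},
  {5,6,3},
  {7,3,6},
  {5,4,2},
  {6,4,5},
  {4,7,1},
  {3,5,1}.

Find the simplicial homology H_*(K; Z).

H_0 = Z,  H_1 = Z^2,  H_2 = Z.

We work with the vertex ordering 1 < 2 < 3 < 4 < 5 < 6 < 7. The simplices of K, each written with vertices in increasing order, are:

  0-simplices (7): [1], [2], [3], [4], [5], [6], [7]
  1-simplices (21): [1,2], [1,3], [1,4], [1,5], [1,6], [1,7], [2,3], [2,4], [2,5], [2,6], [2,7], [3,4], [3,5], [3,6], [3,7], [4,5], [4,6], [4,7], [5,6], [5,7], [6,7]
  2-simplices (14): [1,2,3], [1,2,6], [1,3,5], [1,4,6], [1,4,7], [1,5,7], [2,3,4], [2,4,5], [2,5,7], [2,6,7], [3,4,7], [3,5,6], [3,6,7], [4,5,6]

giving chain groups C_0 ≅ Z^7, C_1 ≅ Z^21, C_2 ≅ Z^14.

The boundary map ∂_1: C_1 → C_0 maps an edge to its endpoints' difference, ∂[p,q] = q − p. For instance
  ∂[4,6] = [6] − [4].
The 7×21 boundary matrix has rank 6 and Smith normal form diag(1,1,1,1,1,1).

Boundary ∂_2: C_2 → C_1 acts by ∂[p,q,r] = [q,r] − [p,r] + [p,q]. For instance
  ∂[4,5,6] = [5,6] − [4,6] + [4,5],
  ∂[2,4,5] = [4,5] − [2,5] + [2,4].
The resulting 21×14 matrix has rank 13, and its Smith normal form has invariant factors (1,1,1,1,1,1,1,1,1,1,1,1,1).

Computing H_k = (kernel of ∂_k) / (image of ∂_{k+1}):

  H_0: rank C_0 − rank ∂_1 = 7 − 6 = 1, and the invariant factors of ∂_1 are all 1, so H_0 = Z.
  H_1: rank ker ∂_1 − rank ∂_2 = (21 − 6) − 13 = 2, and the invariant factors of ∂_2 are all 1, so H_1 = Z^2.
  H_2: rank ker ∂_2 − rank ∂_3 = (14 − 13) − 0 = 1, and there is no ∂_3, so H_2 = Z.

As a check, the Euler characteristic is 7 − 21 + 14 = 0, which agrees with 1 − 2 + 1 = 0.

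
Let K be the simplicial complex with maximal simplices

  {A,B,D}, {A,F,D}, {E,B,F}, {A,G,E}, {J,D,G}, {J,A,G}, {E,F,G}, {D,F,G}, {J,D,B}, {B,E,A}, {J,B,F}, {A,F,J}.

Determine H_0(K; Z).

We work with the vertex ordering A < B < D < E < F < G < J. The simplices of K, each written with vertices in increasing order, are:

  0-simplices (7): A, B, D, E, F, G, J
  1-simplices (18): AB, AD, AE, AF, AG, AJ, BD, BE, BF, BJ, DF, DG, DJ, EF, EG, FG, FJ, GJ
  2-simplices (12): ABD, ABE, ADF, AEG, AFJ, AGJ, BDJ, BEF, BFJ, DFG, DGJ, EFG

so the chain groups are C_0 ≅ Z^7, C_1 ≅ Z^18, C_2 ≅ Z^12.

The boundary map ∂_1: C_1 → C_0 sends each edge [p,q] (with p < q) to q − p.
The resulting 7×18 matrix has rank 6, and its Smith normal form has invariant factors (1,1,1,1,1,1).

∂_2: C_2 → C_1 sends each 2-simplex [p,q,r] to [q,r] − [p,r] + [p,q]. For instance
  ∂BDJ = DJ − BJ + BD,
  ∂AEG = EG − AG + AE.
As a 18×12 matrix over Z this has rank 12, with invariant factors (1,1,1,1,1,1,1,1,1,1,1,2).

From H_k ≅ ker(∂_k) / im(∂_{k+1}) we obtain:

  H_0: rank C_0 − rank ∂_1 = 7 − 6 = 1, and the invariant factors of ∂_1 are all 1, so H_0 = Z.

H_0 ≅ Z.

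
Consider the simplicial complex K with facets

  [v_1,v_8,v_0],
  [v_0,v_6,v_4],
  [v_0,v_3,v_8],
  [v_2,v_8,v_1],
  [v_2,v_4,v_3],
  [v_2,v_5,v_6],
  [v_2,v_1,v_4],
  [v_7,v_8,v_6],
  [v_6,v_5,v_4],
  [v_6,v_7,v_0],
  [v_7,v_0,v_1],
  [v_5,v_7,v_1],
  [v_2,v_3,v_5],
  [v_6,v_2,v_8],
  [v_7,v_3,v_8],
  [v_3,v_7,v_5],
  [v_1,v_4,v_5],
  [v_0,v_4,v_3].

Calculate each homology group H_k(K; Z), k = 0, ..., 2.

H_0 = Z,  H_1 = Z ⊕ Z/2,  H_2 = 0.

K has 9 vertices, 27 edges, 18 triangles.
rank ∂_0 = 0, rank ∂_1 = 8 ⇒ b_0 = 9 − 0 − 8 = 1; all invariant factors of ∂_1 are 1 so no torsion. So H_0 ≅ Z.
rank ∂_1 = 8, rank ∂_2 = 18 ⇒ b_1 = 27 − 8 − 18 = 1; ∂_2 has invariant factor(s) [2] giving torsion. So H_1 ≅ Z ⊕ Z/2.
rank ∂_2 = 18, rank ∂_3 = 0 ⇒ b_2 = 18 − 18 − 0 = 0. So H_2 ≅ 0.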